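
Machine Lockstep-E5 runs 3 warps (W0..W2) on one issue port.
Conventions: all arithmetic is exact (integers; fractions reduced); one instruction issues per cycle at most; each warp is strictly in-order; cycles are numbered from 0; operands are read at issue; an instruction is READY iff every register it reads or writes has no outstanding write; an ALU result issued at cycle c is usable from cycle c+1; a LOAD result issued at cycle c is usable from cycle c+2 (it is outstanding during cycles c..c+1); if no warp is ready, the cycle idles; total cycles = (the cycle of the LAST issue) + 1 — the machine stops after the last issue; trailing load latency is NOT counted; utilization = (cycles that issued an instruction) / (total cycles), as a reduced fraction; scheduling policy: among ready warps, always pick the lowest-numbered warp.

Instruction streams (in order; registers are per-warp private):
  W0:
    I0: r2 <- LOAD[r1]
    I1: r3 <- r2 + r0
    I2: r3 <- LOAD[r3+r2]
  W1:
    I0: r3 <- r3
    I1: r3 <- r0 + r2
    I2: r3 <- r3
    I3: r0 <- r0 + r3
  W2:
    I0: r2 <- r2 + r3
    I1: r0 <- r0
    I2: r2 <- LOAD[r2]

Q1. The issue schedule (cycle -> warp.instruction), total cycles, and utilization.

cycle 0: W0.I0
cycle 1: W1.I0
cycle 2: W0.I1
cycle 3: W0.I2
cycle 4: W1.I1
cycle 5: W1.I2
cycle 6: W1.I3
cycle 7: W2.I0
cycle 8: W2.I1
cycle 9: W2.I2

Answer: 10 cycles, utilization 1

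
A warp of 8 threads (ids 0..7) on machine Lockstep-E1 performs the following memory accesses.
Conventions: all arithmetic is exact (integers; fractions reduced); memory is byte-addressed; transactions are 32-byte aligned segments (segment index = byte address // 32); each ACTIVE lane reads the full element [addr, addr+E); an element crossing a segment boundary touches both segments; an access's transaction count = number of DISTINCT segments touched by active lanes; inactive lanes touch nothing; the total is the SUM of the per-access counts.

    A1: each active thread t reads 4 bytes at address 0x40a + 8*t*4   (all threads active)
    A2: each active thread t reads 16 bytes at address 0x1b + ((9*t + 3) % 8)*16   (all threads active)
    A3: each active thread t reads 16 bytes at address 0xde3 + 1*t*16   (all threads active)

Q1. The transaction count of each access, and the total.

A1: 8 transactions
A2: 5 transactions
A3: 5 transactions

Answer: 8,5,5; total 18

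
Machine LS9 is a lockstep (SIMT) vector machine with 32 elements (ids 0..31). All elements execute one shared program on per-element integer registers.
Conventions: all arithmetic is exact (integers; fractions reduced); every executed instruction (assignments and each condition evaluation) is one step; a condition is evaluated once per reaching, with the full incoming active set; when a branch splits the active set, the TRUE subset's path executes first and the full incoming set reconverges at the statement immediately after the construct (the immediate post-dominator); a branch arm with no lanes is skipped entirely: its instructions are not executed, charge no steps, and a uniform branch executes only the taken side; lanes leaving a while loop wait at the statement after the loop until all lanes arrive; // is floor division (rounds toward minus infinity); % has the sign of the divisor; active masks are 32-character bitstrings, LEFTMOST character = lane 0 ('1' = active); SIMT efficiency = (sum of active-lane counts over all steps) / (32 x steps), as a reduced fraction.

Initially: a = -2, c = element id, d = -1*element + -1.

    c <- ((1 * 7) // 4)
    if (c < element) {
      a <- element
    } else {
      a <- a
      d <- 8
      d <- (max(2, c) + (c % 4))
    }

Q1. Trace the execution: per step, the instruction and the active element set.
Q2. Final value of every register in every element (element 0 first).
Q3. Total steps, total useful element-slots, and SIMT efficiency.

step 0: c <- ((1 * 7) // 4)          11111111111111111111111111111111
step 1: eval (c < element)           11111111111111111111111111111111
step 2: a <- element                 00111111111111111111111111111111
step 3: a <- a                       11000000000000000000000000000000
step 4: d <- 8                       11000000000000000000000000000000
step 5: d <- (max(2, c) + (c % 4))   11000000000000000000000000000000

Answer: 6 steps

a: -2,-2,2,3,4,5,6,7,8,9,10,11,12,13,14,15,16,17,18,19,20,21,22,23,24,25,26,27,28,29,30,31
c: 1,1,1,1,1,1,1,1,1,1,1,1,1,1,1,1,1,1,1,1,1,1,1,1,1,1,1,1,1,1,1,1
d: 3,3,-3,-4,-5,-6,-7,-8,-9,-10,-11,-12,-13,-14,-15,-16,-17,-18,-19,-20,-21,-22,-23,-24,-25,-26,-27,-28,-29,-30,-31,-32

steps = 6; useful = 100; efficiency = 100/192 = 25/48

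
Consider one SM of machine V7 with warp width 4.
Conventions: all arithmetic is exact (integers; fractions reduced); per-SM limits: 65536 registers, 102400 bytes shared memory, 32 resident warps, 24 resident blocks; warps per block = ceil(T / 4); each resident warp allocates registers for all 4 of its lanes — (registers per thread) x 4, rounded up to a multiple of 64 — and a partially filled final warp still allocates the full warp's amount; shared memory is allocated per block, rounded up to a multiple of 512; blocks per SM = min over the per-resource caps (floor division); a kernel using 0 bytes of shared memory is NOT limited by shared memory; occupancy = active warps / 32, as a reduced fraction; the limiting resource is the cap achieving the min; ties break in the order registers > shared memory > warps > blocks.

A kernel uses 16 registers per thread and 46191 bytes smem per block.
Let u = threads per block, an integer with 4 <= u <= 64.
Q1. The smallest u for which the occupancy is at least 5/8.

Answer: u = 37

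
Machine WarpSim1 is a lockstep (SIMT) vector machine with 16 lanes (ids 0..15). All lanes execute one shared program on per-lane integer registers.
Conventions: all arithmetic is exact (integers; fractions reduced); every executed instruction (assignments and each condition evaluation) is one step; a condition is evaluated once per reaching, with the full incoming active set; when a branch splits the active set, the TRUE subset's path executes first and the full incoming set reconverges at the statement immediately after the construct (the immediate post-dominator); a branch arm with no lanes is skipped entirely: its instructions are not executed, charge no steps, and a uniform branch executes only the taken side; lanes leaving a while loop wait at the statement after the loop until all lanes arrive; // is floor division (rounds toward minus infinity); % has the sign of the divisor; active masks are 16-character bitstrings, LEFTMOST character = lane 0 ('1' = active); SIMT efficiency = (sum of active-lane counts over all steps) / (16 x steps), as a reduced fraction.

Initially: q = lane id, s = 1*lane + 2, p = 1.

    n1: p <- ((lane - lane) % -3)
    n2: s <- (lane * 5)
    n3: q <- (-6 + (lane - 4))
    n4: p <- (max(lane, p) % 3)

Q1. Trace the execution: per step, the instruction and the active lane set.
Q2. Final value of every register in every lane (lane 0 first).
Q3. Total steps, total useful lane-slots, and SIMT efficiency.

step 0: p <- ((lane - lane) % -3)    1111111111111111
step 1: s <- (lane * 5)              1111111111111111
step 2: q <- (-6 + (lane - 4))       1111111111111111
step 3: p <- (max(lane, p) % 3)      1111111111111111

Answer: 4 steps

q: -10,-9,-8,-7,-6,-5,-4,-3,-2,-1,0,1,2,3,4,5
s: 0,5,10,15,20,25,30,35,40,45,50,55,60,65,70,75
p: 0,1,2,0,1,2,0,1,2,0,1,2,0,1,2,0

steps = 4; useful = 64; efficiency = 64/64 = 1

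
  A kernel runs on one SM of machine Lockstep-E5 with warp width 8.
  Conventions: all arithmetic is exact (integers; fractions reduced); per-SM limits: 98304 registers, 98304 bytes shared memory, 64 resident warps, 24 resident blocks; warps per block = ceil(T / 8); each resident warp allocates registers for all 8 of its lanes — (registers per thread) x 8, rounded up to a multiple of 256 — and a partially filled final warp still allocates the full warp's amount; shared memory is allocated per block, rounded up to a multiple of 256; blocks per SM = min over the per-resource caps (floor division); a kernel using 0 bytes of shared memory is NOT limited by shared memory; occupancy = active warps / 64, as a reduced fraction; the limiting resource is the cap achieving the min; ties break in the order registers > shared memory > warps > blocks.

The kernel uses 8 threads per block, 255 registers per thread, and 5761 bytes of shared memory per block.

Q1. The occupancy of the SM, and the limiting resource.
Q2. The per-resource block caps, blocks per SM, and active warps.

Answer: occupancy 1/4, limited by shared memory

registers: 48 blocks
shared memory: 16 blocks
warps: 64 blocks
blocks: 24 blocks

Answer: 16 blocks, 16 active warps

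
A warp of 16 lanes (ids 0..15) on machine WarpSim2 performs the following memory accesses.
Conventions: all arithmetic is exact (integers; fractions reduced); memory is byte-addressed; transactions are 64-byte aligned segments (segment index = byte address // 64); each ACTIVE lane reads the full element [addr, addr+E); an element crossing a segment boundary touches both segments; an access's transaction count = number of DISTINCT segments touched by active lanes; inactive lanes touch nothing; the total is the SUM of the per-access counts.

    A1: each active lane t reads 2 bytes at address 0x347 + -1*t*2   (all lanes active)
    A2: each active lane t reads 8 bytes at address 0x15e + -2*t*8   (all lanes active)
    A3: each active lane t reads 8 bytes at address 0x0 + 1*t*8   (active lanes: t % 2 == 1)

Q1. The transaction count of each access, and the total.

A1: 2 transactions
A2: 5 transactions
A3: 2 transactions

Answer: 2,5,2; total 9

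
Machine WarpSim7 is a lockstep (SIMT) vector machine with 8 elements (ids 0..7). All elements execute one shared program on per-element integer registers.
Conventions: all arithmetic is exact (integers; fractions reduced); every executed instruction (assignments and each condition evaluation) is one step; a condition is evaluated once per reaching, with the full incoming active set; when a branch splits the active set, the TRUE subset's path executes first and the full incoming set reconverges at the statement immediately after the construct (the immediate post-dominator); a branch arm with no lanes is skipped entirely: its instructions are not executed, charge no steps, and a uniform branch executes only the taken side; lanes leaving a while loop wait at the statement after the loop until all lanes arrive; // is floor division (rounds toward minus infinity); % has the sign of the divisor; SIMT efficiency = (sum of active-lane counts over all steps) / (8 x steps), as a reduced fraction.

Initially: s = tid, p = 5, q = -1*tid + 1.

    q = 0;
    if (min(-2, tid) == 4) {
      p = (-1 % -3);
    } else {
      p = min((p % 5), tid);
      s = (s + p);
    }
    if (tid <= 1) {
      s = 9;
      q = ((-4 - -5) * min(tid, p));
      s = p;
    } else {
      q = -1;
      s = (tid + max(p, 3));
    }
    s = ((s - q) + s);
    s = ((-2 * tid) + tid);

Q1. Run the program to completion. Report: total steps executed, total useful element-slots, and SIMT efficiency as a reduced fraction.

Answer: 12 steps, 74 useful, 37/48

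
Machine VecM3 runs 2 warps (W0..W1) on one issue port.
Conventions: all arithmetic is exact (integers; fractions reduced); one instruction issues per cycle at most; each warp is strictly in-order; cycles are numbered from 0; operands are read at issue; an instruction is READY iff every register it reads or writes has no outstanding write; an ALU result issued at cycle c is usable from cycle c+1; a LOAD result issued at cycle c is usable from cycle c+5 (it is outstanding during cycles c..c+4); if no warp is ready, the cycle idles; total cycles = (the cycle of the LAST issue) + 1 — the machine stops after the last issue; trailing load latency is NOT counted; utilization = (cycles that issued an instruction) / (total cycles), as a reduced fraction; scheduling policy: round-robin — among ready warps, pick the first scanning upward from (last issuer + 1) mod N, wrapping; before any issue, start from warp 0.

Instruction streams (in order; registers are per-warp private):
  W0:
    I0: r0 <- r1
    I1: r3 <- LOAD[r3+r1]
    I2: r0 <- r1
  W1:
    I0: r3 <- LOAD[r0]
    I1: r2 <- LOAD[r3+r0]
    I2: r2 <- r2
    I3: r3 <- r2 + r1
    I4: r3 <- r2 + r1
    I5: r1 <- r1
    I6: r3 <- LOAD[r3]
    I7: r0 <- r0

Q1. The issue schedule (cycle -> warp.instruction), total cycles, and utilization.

cycle 0: W0.I0
cycle 1: W1.I0
cycle 2: W0.I1
cycle 3: W0.I2
cycle 4: idle
cycle 5: idle
cycle 6: W1.I1
cycle 7: idle
cycle 8: idle
cycle 9: idle
cycle 10: idle
cycle 11: W1.I2
cycle 12: W1.I3
cycle 13: W1.I4
cycle 14: W1.I5
cycle 15: W1.I6
cycle 16: W1.I7

Answer: 17 cycles, utilization 11/17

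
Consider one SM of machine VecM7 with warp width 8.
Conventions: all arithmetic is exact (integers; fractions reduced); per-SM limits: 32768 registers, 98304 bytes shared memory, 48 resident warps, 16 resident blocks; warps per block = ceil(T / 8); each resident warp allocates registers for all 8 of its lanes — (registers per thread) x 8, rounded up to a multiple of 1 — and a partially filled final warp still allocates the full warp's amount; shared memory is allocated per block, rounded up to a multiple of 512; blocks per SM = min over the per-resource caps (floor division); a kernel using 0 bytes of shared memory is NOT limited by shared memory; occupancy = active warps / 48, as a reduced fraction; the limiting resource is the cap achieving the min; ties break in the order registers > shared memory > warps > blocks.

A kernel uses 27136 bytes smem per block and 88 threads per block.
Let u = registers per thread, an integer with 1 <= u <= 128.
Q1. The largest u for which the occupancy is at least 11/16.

Answer: u = 124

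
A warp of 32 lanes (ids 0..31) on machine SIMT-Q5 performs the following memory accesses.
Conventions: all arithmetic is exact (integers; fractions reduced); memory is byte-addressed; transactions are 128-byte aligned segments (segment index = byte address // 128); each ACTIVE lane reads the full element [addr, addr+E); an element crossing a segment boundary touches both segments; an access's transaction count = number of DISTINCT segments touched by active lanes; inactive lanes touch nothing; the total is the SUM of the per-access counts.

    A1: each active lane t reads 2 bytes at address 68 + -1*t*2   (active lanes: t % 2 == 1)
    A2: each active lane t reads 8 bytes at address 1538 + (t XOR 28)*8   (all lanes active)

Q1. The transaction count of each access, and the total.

A1: 1 transaction
A2: 3 transactions

Answer: 1,3; total 4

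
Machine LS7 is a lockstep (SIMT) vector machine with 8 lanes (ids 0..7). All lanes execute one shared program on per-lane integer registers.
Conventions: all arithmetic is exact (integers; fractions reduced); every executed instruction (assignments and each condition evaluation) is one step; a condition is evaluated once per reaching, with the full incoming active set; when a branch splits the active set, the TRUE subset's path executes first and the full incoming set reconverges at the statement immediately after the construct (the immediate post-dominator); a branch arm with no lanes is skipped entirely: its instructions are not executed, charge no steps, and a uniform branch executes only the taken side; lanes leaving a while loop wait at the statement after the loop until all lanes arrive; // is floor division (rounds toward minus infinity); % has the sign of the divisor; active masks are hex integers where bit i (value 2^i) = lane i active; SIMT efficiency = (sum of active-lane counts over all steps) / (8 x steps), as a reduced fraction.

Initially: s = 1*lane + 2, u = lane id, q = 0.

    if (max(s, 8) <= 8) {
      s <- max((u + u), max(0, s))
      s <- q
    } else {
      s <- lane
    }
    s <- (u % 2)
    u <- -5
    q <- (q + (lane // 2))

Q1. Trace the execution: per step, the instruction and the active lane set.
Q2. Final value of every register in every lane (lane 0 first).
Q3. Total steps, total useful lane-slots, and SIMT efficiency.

step 0: eval (max(s, 8) <= 8)        0xff
step 1: s <- max((u + u), max(0, s)) 0x7f
step 2: s <- q                       0x7f
step 3: s <- lane                    0x80
step 4: s <- (u % 2)                 0xff
step 5: u <- -5                      0xff
step 6: q <- (q + (lane // 2))       0xff

Answer: 7 steps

s: 0,1,0,1,0,1,0,1
u: -5,-5,-5,-5,-5,-5,-5,-5
q: 0,0,1,1,2,2,3,3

steps = 7; useful = 47; efficiency = 47/56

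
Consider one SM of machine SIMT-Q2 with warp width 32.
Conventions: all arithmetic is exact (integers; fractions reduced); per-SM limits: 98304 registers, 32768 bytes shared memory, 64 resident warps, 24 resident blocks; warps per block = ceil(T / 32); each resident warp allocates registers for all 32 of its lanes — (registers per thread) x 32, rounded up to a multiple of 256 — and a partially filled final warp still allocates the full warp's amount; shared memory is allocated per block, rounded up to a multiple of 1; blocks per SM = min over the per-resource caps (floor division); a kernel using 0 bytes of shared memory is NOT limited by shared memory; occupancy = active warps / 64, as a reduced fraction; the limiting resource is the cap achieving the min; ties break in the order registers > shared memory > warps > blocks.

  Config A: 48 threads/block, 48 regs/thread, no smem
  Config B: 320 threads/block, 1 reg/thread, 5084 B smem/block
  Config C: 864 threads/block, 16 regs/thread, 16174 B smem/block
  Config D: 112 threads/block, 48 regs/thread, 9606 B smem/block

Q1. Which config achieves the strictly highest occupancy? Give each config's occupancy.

occupancies: A 3/4, B 15/16, C 27/32, D 3/16

Answer: B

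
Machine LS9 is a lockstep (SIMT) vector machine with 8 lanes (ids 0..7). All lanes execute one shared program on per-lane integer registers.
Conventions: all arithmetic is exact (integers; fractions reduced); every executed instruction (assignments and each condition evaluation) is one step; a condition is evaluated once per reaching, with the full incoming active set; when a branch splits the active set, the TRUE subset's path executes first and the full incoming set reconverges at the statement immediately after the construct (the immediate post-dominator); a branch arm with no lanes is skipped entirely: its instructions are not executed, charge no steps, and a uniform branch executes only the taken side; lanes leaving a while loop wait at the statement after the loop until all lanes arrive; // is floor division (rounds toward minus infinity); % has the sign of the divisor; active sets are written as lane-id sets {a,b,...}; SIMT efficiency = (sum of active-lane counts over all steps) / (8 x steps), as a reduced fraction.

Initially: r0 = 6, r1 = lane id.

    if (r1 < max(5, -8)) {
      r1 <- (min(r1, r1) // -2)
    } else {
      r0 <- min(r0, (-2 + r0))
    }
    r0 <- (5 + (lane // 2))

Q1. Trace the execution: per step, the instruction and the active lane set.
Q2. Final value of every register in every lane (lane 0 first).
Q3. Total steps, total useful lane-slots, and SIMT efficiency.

step 0: eval (r1 < max(5, -8))       {0,1,2,3,4,5,6,7}
step 1: r1 <- (min(r1, r1) // -2)    {0,1,2,3,4}
step 2: r0 <- min(r0, (-2 + r0))     {5,6,7}
step 3: r0 <- (5 + (lane // 2))      {0,1,2,3,4,5,6,7}

Answer: 4 steps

r0: 5,5,6,6,7,7,8,8
r1: 0,-1,-1,-2,-2,5,6,7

steps = 4; useful = 24; efficiency = 24/32 = 3/4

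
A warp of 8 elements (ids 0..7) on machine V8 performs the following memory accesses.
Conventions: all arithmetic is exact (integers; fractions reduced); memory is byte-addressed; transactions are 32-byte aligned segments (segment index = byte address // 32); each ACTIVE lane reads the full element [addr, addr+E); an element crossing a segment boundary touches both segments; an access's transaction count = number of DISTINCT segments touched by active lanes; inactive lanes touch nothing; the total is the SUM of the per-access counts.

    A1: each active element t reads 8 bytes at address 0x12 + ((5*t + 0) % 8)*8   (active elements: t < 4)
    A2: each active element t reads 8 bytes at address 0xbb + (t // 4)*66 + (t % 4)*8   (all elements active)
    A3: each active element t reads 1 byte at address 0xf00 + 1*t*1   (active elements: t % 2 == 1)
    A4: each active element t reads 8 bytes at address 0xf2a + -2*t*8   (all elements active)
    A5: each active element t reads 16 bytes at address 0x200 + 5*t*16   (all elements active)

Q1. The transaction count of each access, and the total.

A1: 3 transactions
A2: 4 transactions
A3: 1 transaction
A4: 5 transactions
A5: 8 transactions

Answer: 3,4,1,5,8; total 21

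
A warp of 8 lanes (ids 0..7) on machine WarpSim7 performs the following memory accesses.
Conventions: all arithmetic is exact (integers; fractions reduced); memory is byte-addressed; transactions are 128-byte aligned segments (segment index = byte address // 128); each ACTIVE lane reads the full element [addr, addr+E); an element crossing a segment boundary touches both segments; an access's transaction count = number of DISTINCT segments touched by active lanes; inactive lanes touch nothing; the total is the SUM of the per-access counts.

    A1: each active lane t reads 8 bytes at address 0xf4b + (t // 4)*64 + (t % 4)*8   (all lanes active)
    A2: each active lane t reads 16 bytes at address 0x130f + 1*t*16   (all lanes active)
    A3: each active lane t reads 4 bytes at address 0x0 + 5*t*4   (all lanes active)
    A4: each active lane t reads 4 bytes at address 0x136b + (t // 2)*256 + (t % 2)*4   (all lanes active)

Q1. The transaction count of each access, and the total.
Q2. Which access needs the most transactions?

A1: 2 transactions
A2: 2 transactions
A3: 2 transactions
A4: 4 transactions

Answer: 2,2,2,4; total 10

Answer: A4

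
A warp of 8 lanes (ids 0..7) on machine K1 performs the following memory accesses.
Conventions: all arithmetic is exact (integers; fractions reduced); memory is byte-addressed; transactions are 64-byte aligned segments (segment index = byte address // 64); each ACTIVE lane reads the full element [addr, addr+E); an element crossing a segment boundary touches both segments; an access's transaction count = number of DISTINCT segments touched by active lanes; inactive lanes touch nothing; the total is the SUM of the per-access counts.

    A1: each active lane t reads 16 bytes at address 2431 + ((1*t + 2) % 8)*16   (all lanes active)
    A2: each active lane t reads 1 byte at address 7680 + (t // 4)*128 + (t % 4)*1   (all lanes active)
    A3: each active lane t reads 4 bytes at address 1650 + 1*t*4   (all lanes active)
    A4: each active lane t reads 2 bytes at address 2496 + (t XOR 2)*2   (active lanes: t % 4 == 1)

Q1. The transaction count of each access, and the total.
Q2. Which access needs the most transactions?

A1: 3 transactions
A2: 2 transactions
A3: 2 transactions
A4: 1 transaction

Answer: 3,2,2,1; total 8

Answer: A1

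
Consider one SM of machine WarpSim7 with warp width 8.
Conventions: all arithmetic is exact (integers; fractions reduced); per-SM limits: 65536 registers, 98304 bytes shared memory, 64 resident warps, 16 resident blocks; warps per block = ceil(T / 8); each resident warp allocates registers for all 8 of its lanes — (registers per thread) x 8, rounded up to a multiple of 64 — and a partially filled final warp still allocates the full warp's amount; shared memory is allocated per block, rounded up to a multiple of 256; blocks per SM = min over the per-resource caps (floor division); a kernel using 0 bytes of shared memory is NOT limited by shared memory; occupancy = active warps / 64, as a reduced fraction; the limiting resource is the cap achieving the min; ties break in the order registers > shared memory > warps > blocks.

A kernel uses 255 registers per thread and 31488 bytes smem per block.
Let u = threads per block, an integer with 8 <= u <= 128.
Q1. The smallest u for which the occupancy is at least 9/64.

Answer: u = 17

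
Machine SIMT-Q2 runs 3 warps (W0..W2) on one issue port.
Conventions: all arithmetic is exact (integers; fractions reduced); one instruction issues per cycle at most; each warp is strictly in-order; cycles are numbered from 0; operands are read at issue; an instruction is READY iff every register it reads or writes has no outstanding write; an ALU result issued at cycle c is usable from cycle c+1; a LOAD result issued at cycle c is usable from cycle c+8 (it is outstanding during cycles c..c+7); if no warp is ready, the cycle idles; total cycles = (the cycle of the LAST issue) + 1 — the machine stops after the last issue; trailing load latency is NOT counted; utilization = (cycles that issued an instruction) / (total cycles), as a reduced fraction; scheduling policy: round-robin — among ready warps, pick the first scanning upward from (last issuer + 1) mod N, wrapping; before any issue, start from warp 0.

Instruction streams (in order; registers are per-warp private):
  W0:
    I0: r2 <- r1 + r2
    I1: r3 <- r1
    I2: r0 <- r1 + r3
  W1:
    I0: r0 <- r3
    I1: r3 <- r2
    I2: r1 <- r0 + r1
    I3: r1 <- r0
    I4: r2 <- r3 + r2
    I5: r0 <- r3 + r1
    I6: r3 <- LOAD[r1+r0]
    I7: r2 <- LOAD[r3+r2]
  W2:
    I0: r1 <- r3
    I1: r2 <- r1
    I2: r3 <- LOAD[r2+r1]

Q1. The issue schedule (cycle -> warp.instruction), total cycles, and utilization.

cycle 0: W0.I0
cycle 1: W1.I0
cycle 2: W2.I0
cycle 3: W0.I1
cycle 4: W1.I1
cycle 5: W2.I1
cycle 6: W0.I2
cycle 7: W1.I2
cycle 8: W2.I2
cycle 9: W1.I3
cycle 10: W1.I4
cycle 11: W1.I5
cycle 12: W1.I6
cycle 13: idle
cycle 14: idle
cycle 15: idle
cycle 16: idle
cycle 17: idle
cycle 18: idle
cycle 19: idle
cycle 20: W1.I7

Answer: 21 cycles, utilization 2/3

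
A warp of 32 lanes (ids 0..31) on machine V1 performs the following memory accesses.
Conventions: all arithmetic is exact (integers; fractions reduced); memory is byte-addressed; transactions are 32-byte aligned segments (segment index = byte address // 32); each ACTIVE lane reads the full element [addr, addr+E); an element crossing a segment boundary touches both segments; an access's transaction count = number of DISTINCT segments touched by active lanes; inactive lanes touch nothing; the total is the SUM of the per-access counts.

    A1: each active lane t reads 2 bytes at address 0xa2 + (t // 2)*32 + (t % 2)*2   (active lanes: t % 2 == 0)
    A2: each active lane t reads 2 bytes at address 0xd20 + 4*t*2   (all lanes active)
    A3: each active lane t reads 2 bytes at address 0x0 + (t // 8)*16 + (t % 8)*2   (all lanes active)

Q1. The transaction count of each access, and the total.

A1: 16 transactions
A2: 8 transactions
A3: 2 transactions

Answer: 16,8,2; total 26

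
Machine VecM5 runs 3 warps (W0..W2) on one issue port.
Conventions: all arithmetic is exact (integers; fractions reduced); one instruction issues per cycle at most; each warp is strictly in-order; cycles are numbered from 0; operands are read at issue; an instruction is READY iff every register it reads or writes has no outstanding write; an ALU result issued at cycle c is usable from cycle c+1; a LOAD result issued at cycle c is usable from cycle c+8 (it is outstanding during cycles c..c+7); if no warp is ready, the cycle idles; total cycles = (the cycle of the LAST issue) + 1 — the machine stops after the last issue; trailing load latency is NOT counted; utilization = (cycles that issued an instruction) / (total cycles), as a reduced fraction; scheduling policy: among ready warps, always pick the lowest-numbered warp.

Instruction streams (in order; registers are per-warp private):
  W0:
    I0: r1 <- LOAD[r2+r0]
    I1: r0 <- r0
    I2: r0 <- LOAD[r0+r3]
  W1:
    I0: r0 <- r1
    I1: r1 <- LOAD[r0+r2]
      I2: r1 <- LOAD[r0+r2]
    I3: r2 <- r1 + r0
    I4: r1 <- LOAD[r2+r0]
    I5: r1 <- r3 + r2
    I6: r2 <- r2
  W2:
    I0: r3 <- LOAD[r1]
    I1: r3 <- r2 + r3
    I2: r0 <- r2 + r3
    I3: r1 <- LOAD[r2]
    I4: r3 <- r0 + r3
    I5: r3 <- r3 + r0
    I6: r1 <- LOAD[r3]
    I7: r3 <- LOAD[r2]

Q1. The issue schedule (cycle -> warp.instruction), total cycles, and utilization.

cycle 0: W0.I0
cycle 1: W0.I1
cycle 2: W0.I2
cycle 3: W1.I0
cycle 4: W1.I1
cycle 5: W2.I0
cycle 6: idle
cycle 7: idle
cycle 8: idle
cycle 9: idle
cycle 10: idle
cycle 11: idle
cycle 12: W1.I2
cycle 13: W2.I1
cycle 14: W2.I2
cycle 15: W2.I3
cycle 16: W2.I4
cycle 17: W2.I5
cycle 18: idle
cycle 19: idle
cycle 20: W1.I3
cycle 21: W1.I4
cycle 22: idle
cycle 23: W2.I6
cycle 24: W2.I7
cycle 25: idle
cycle 26: idle
cycle 27: idle
cycle 28: idle
cycle 29: W1.I5
cycle 30: W1.I6

Answer: 31 cycles, utilization 18/31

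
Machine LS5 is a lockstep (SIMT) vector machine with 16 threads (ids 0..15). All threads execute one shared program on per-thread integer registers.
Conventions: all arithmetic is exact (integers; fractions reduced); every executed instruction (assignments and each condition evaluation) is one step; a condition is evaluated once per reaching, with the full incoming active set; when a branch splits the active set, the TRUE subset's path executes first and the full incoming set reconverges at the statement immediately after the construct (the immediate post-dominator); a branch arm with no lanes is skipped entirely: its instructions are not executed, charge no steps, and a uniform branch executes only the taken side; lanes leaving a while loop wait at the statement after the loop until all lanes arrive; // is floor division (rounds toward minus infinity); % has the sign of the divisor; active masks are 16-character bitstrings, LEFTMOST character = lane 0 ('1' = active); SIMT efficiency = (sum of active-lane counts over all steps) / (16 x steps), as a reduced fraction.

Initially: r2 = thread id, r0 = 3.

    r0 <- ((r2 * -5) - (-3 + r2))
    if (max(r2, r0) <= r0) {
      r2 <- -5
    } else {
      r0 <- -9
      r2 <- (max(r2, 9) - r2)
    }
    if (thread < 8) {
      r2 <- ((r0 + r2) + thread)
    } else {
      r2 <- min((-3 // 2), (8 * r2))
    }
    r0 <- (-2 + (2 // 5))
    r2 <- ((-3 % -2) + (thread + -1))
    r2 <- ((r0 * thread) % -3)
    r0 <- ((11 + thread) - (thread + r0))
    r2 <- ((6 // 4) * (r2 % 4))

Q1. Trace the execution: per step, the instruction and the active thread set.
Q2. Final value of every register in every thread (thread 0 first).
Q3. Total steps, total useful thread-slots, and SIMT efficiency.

step 0: r0 <- ((r2 * -5) - (-3 + r2)) 1111111111111111
step 1: eval (max(r2, r0) <= r0)     1111111111111111
step 2: r2 <- -5                     1000000000000000
step 3: r0 <- -9                     0111111111111111
step 4: r2 <- (max(r2, 9) - r2)      0111111111111111
step 5: eval (thread < 8)            1111111111111111
step 6: r2 <- ((r0 + r2) + thread)   1111111100000000
step 7: r2 <- min((-3 // 2), (8 * r2)) 0000000011111111
step 8: r0 <- (-2 + (2 // 5))        1111111111111111
step 9: r2 <- ((-3 % -2) + (thread + -1)) 1111111111111111
step 10: r2 <- ((r0 * thread) % -3)   1111111111111111
step 11: r0 <- ((11 + thread) - (thread + r0)) 1111111111111111
step 12: r2 <- ((6 // 4) * (r2 % 4))  1111111111111111

Answer: 13 steps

r2: 0,2,3,0,2,3,0,2,3,0,2,3,0,2,3,0
r0: 13,13,13,13,13,13,13,13,13,13,13,13,13,13,13,13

steps = 13; useful = 175; efficiency = 175/208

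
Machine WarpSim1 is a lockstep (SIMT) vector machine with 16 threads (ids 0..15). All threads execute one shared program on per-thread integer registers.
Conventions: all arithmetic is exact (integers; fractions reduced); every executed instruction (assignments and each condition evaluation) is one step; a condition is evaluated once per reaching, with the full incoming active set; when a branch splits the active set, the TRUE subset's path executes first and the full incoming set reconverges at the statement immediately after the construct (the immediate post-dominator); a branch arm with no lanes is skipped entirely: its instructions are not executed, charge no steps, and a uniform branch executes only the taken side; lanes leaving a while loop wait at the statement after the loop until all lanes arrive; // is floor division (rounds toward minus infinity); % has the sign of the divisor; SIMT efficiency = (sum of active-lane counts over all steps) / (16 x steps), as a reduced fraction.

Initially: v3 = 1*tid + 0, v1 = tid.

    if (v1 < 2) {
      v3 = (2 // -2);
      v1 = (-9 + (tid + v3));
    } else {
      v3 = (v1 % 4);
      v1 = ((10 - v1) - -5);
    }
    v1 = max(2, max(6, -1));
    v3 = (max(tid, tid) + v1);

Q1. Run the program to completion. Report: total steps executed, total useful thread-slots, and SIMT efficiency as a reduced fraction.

Answer: 7 steps, 80 useful, 5/7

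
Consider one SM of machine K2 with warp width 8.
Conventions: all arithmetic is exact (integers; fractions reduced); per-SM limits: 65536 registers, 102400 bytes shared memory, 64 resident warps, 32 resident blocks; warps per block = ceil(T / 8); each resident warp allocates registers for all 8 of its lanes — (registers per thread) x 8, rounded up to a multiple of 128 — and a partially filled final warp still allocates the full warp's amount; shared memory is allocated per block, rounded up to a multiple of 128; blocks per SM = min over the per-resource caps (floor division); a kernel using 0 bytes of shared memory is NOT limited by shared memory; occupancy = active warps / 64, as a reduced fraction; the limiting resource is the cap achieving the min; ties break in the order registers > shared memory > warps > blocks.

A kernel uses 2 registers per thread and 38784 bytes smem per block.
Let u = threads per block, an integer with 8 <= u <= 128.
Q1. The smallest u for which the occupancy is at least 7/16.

Answer: u = 105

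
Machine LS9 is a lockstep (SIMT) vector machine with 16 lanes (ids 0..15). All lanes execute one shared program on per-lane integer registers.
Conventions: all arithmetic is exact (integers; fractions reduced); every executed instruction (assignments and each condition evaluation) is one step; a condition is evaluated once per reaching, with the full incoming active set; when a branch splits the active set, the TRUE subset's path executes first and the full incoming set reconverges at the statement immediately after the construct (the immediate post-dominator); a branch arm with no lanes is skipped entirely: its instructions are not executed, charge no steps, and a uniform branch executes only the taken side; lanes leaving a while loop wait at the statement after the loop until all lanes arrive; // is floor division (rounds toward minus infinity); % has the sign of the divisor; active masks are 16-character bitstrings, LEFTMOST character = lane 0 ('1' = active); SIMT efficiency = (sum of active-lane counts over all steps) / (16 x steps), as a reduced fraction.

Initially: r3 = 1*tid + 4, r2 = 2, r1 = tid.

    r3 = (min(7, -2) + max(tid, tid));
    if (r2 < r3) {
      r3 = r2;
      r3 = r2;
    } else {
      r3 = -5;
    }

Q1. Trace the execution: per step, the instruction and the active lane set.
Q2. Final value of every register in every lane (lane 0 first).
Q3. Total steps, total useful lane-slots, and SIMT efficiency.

step 0: r3 <- (min(7, -2) + max(tid, tid)) 1111111111111111
step 1: eval (r2 < r3)               1111111111111111
step 2: r3 <- r2                     0000011111111111
step 3: r3 <- r2                     0000011111111111
step 4: r3 <- -5                     1111100000000000

Answer: 5 steps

r3: -5,-5,-5,-5,-5,2,2,2,2,2,2,2,2,2,2,2
r2: 2,2,2,2,2,2,2,2,2,2,2,2,2,2,2,2
r1: 0,1,2,3,4,5,6,7,8,9,10,11,12,13,14,15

steps = 5; useful = 59; efficiency = 59/80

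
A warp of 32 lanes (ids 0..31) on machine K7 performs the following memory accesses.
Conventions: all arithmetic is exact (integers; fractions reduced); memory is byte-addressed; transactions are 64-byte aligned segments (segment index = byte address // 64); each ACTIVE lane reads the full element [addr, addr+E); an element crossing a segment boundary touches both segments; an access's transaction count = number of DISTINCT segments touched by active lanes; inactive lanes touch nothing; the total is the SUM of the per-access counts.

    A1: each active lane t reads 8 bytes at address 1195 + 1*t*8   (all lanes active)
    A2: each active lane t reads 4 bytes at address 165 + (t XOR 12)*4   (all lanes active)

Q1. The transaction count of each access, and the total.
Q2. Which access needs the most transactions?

A1: 5 transactions
A2: 3 transactions

Answer: 5,3; total 8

Answer: A1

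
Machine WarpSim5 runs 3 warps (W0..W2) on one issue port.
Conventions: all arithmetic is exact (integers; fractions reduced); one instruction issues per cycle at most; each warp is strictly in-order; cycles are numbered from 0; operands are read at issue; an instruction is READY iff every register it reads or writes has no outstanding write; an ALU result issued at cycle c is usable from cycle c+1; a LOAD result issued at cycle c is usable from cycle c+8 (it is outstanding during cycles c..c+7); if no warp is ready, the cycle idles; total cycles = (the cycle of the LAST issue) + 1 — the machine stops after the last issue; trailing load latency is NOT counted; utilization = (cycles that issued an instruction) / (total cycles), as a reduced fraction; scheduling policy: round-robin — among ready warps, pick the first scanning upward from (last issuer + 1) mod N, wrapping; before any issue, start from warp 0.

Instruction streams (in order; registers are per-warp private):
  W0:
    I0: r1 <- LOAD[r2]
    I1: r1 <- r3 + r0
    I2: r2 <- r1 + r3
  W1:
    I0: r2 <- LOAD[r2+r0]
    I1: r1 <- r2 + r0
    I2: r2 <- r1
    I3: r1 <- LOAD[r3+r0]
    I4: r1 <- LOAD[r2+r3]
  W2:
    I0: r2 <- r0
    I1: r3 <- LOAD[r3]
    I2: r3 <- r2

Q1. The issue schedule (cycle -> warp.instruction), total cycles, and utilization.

cycle 0: W0.I0
cycle 1: W1.I0
cycle 2: W2.I0
cycle 3: W2.I1
cycle 4: idle
cycle 5: idle
cycle 6: idle
cycle 7: idle
cycle 8: W0.I1
cycle 9: W1.I1
cycle 10: W0.I2
cycle 11: W1.I2
cycle 12: W2.I2
cycle 13: W1.I3
cycle 14: idle
cycle 15: idle
cycle 16: idle
cycle 17: idle
cycle 18: idle
cycle 19: idle
cycle 20: idle
cycle 21: W1.I4

Answer: 22 cycles, utilization 1/2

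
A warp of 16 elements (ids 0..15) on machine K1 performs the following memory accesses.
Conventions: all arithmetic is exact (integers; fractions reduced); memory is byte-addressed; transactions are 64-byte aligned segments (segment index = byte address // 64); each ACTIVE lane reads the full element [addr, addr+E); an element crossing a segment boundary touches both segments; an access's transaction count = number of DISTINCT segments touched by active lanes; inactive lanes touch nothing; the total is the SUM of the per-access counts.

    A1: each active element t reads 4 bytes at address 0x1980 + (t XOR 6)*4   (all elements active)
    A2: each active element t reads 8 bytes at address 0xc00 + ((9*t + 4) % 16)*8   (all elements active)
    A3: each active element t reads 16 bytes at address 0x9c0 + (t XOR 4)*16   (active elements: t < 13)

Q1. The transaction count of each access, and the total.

A1: 1 transaction
A2: 2 transactions
A3: 4 transactions

Answer: 1,2,4; total 7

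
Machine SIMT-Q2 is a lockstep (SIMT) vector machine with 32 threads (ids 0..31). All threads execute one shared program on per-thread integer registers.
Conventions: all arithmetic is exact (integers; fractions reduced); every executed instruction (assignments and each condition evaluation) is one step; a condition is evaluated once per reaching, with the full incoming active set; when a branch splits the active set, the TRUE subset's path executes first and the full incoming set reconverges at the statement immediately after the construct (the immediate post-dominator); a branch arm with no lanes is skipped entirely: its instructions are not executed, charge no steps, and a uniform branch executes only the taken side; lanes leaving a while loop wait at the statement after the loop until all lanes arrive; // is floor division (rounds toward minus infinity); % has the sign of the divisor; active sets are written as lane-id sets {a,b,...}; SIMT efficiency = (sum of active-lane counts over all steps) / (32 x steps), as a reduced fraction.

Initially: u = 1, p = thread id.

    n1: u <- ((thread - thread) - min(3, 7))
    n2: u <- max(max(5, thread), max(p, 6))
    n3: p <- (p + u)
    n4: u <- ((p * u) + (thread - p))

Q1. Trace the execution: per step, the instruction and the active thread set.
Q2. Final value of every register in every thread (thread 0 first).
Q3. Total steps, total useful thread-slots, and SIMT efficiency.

step 0: u <- ((thread - thread) - min(3, 7)) {0,1,2,3,4,5,6,7,8,9,10,11,12,13,14,15,16,17,18,19,20,21,22,23,24,25,26,27,28,29,30,31}
step 1: u <- max(max(5, thread), max(p, 6)) {0,1,2,3,4,5,6,7,8,9,10,11,12,13,14,15,16,17,18,19,20,21,22,23,24,25,26,27,28,29,30,31}
step 2: p <- (p + u)                 {0,1,2,3,4,5,6,7,8,9,10,11,12,13,14,15,16,17,18,19,20,21,22,23,24,25,26,27,28,29,30,31}
step 3: u <- ((p * u) + (thread - p)) {0,1,2,3,4,5,6,7,8,9,10,11,12,13,14,15,16,17,18,19,20,21,22,23,24,25,26,27,28,29,30,31}

Answer: 4 steps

u: 30,36,42,48,54,60,66,91,120,153,190,231,276,325,378,435,496,561,630,703,780,861,946,1035,1128,1225,1326,1431,1540,1653,1770,1891
p: 6,7,8,9,10,11,12,14,16,18,20,22,24,26,28,30,32,34,36,38,40,42,44,46,48,50,52,54,56,58,60,62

steps = 4; useful = 128; efficiency = 128/128 = 1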